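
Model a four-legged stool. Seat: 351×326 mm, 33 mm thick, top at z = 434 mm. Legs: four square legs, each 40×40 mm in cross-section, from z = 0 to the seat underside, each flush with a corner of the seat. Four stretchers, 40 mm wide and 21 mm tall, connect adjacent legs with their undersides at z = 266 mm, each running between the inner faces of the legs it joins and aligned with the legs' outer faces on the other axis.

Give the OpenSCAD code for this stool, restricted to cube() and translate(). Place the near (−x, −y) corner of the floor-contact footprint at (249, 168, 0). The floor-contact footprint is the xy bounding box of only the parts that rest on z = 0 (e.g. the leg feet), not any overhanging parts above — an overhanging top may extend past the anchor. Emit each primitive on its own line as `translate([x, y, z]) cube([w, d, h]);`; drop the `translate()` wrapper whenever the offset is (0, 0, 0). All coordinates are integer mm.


translate([249, 168, 401]) cube([351, 326, 33]);
translate([249, 168, 0]) cube([40, 40, 401]);
translate([560, 168, 0]) cube([40, 40, 401]);
translate([249, 454, 0]) cube([40, 40, 401]);
translate([560, 454, 0]) cube([40, 40, 401]);
translate([289, 168, 266]) cube([271, 40, 21]);
translate([289, 454, 266]) cube([271, 40, 21]);
translate([249, 208, 266]) cube([40, 246, 21]);
translate([560, 208, 266]) cube([40, 246, 21]);


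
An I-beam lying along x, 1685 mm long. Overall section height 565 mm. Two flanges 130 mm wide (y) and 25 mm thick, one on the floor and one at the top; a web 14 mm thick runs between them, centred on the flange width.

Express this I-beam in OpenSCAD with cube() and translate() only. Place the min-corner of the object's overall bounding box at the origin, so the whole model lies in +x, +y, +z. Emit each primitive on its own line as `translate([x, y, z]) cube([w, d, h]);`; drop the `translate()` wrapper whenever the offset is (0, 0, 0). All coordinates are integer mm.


cube([1685, 130, 25]);
translate([0, 58, 25]) cube([1685, 14, 515]);
translate([0, 0, 540]) cube([1685, 130, 25]);


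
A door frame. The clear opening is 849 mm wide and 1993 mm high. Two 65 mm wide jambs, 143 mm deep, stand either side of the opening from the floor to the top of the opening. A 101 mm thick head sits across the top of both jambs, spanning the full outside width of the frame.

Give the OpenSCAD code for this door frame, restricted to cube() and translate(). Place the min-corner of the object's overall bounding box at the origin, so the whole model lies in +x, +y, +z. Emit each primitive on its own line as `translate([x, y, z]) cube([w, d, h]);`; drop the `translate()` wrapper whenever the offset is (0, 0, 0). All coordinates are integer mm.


cube([65, 143, 1993]);
translate([914, 0, 0]) cube([65, 143, 1993]);
translate([0, 0, 1993]) cube([979, 143, 101]);


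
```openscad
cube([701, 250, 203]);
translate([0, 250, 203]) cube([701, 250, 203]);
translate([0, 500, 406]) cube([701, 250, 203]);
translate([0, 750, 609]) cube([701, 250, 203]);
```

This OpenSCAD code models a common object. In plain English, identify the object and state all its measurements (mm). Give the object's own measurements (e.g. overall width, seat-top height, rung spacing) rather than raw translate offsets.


A straight staircase of 4 solid steps. Each step is 701 mm wide (x), 250 mm deep (y, the going) and 203 mm tall (the rise). The first step rests on the floor; each subsequent step sits one going further in +y and one rise higher in +z, directly behind and above the previous step with no overlap.


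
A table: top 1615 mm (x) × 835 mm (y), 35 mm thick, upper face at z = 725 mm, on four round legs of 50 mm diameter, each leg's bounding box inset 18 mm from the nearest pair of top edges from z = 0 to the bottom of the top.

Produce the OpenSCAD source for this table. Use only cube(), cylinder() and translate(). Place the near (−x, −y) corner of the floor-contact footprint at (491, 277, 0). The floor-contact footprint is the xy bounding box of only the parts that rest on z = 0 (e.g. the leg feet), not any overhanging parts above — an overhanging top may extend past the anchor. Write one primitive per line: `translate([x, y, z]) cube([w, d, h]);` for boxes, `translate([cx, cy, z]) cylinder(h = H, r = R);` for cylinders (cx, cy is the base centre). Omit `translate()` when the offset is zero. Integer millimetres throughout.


translate([473, 259, 690]) cube([1615, 835, 35]);
translate([516, 302, 0]) cylinder(h = 690, r = 25);
translate([2045, 302, 0]) cylinder(h = 690, r = 25);
translate([516, 1051, 0]) cylinder(h = 690, r = 25);
translate([2045, 1051, 0]) cylinder(h = 690, r = 25);


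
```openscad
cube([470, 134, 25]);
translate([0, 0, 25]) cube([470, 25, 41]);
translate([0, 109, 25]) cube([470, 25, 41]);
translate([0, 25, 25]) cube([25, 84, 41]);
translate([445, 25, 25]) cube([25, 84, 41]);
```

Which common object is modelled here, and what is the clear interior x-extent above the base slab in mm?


An open box. The internal width is 420 mm.

A 470×134 base slab with four walls standing on it — an open box. The base is 470 mm wide and the walls are 25 mm thick, so the internal width is 470 − 2 × 25 = 420 mm.


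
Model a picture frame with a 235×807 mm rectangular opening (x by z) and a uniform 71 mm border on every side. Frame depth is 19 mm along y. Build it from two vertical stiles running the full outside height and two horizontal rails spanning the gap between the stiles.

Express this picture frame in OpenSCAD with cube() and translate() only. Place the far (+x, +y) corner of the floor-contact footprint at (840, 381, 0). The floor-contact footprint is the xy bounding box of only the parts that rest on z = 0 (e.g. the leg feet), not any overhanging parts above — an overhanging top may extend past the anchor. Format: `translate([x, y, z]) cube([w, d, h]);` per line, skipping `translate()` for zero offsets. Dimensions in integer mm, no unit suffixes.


translate([463, 362, 0]) cube([71, 19, 949]);
translate([769, 362, 0]) cube([71, 19, 949]);
translate([534, 362, 0]) cube([235, 19, 71]);
translate([534, 362, 878]) cube([235, 19, 71]);


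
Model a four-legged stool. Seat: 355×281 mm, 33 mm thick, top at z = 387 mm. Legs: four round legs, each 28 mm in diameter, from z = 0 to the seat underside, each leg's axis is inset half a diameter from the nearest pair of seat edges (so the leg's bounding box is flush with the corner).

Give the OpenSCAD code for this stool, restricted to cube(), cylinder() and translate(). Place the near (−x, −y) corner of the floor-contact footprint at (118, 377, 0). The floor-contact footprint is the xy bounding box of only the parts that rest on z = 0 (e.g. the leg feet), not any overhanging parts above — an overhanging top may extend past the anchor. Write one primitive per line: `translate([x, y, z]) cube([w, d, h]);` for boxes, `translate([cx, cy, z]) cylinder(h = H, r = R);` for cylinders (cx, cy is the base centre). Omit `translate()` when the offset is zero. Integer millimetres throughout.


translate([118, 377, 354]) cube([355, 281, 33]);
translate([132, 391, 0]) cylinder(h = 354, r = 14);
translate([459, 391, 0]) cylinder(h = 354, r = 14);
translate([132, 644, 0]) cylinder(h = 354, r = 14);
translate([459, 644, 0]) cylinder(h = 354, r = 14);


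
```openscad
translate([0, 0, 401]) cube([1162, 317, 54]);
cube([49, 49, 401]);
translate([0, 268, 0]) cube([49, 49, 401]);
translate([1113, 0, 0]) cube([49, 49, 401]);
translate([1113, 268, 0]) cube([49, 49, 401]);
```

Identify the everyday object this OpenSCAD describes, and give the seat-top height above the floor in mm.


A bench. The seat-top height is 455 mm.

A long slab on four corner posts — a bench. The slab sits at z = 401 with thickness 54, so the top is 401 + 54 = 455 mm.


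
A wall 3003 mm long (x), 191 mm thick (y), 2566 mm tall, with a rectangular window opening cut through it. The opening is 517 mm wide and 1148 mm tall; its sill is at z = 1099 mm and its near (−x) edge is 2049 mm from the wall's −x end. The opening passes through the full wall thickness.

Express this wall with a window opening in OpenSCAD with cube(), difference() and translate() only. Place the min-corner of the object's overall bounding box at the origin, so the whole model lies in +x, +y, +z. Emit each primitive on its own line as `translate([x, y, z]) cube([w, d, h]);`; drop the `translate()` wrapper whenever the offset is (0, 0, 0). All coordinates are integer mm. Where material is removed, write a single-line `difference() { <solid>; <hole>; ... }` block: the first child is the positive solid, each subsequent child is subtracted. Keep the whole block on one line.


difference() { cube([3003, 191, 2566]); translate([2049, 0, 1099]) cube([517, 191, 1148]); }


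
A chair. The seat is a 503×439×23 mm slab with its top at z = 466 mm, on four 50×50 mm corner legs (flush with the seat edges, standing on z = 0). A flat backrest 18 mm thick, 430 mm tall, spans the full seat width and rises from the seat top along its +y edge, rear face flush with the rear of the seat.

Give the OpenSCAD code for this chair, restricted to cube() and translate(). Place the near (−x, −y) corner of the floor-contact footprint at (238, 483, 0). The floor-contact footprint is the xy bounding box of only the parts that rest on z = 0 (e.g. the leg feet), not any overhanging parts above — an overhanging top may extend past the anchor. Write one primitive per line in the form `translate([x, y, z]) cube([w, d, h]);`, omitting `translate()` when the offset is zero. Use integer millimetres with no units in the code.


translate([238, 483, 443]) cube([503, 439, 23]);
translate([238, 483, 0]) cube([50, 50, 443]);
translate([691, 483, 0]) cube([50, 50, 443]);
translate([238, 872, 0]) cube([50, 50, 443]);
translate([691, 872, 0]) cube([50, 50, 443]);
translate([238, 904, 466]) cube([503, 18, 430]);


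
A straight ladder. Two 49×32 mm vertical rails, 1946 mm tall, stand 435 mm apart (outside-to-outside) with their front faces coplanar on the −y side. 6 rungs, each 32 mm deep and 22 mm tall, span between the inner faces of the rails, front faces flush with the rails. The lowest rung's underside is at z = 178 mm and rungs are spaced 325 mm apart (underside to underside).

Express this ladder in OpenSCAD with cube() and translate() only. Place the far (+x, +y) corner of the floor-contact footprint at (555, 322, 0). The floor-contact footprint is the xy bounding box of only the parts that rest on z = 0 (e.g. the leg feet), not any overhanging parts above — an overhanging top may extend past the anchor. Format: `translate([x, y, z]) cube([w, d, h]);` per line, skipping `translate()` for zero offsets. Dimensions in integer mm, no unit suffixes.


// rung span = 435 - 2*49 = 337
// rung[k] z = 178 + k*325
translate([120, 290, 0]) cube([49, 32, 1946]);
translate([506, 290, 0]) cube([49, 32, 1946]);
translate([169, 290, 178]) cube([337, 32, 22]);
translate([169, 290, 503]) cube([337, 32, 22]);
translate([169, 290, 828]) cube([337, 32, 22]);
translate([169, 290, 1153]) cube([337, 32, 22]);
translate([169, 290, 1478]) cube([337, 32, 22]);
translate([169, 290, 1803]) cube([337, 32, 22]);


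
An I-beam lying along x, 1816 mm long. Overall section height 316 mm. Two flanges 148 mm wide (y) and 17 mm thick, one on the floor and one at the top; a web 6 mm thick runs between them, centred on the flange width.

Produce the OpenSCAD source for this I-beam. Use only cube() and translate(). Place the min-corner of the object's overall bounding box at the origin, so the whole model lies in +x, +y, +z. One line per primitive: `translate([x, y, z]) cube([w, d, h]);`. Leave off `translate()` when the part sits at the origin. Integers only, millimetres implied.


cube([1816, 148, 17]);
translate([0, 71, 17]) cube([1816, 6, 282]);
translate([0, 0, 299]) cube([1816, 148, 17]);


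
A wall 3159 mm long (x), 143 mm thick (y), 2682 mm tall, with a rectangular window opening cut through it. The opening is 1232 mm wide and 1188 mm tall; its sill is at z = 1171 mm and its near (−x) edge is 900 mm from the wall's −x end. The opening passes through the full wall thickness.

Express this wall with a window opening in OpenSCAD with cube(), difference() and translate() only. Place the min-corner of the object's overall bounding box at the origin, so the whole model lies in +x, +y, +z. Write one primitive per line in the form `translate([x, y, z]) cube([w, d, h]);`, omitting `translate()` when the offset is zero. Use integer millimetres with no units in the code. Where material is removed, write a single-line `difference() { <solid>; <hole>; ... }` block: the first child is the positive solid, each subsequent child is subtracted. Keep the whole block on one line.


difference() { cube([3159, 143, 2682]); translate([900, 0, 1171]) cube([1232, 143, 1188]); }


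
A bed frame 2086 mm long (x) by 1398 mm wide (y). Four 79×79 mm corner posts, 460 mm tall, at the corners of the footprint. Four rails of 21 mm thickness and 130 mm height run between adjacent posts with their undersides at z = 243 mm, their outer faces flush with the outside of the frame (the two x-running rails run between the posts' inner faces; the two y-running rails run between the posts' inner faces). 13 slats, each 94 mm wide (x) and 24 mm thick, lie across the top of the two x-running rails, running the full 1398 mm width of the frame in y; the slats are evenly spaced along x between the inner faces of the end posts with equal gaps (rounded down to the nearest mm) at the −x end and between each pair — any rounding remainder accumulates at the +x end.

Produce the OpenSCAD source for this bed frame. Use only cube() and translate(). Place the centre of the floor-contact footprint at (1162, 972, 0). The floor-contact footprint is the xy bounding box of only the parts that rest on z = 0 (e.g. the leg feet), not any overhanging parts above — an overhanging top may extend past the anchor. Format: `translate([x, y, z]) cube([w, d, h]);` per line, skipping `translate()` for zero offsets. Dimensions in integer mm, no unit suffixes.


translate([119, 273, 0]) cube([79, 79, 460]);
translate([119, 1592, 0]) cube([79, 79, 460]);
translate([2126, 273, 0]) cube([79, 79, 460]);
translate([2126, 1592, 0]) cube([79, 79, 460]);
translate([198, 273, 243]) cube([1928, 21, 130]);
translate([198, 1650, 243]) cube([1928, 21, 130]);
translate([119, 352, 243]) cube([21, 1240, 130]);
translate([2184, 352, 243]) cube([21, 1240, 130]);
translate([248, 273, 373]) cube([94, 1398, 24]);
translate([392, 273, 373]) cube([94, 1398, 24]);
translate([536, 273, 373]) cube([94, 1398, 24]);
translate([680, 273, 373]) cube([94, 1398, 24]);
translate([824, 273, 373]) cube([94, 1398, 24]);
translate([968, 273, 373]) cube([94, 1398, 24]);
translate([1112, 273, 373]) cube([94, 1398, 24]);
translate([1256, 273, 373]) cube([94, 1398, 24]);
translate([1400, 273, 373]) cube([94, 1398, 24]);
translate([1544, 273, 373]) cube([94, 1398, 24]);
translate([1688, 273, 373]) cube([94, 1398, 24]);
translate([1832, 273, 373]) cube([94, 1398, 24]);
translate([1976, 273, 373]) cube([94, 1398, 24]);


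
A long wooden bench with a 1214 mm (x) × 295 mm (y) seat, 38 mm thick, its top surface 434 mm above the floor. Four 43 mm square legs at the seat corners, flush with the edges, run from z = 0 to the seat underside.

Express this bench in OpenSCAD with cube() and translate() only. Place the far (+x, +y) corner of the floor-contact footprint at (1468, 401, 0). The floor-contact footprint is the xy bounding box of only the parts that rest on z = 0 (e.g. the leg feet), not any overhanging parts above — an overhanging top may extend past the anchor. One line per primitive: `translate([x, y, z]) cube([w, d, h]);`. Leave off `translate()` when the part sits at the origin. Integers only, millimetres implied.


// leg_h = 434 − 38 = 396
translate([254, 106, 396]) cube([1214, 295, 38]);
translate([254, 106, 0]) cube([43, 43, 396]);
translate([254, 358, 0]) cube([43, 43, 396]);
translate([1425, 106, 0]) cube([43, 43, 396]);
translate([1425, 358, 0]) cube([43, 43, 396]);


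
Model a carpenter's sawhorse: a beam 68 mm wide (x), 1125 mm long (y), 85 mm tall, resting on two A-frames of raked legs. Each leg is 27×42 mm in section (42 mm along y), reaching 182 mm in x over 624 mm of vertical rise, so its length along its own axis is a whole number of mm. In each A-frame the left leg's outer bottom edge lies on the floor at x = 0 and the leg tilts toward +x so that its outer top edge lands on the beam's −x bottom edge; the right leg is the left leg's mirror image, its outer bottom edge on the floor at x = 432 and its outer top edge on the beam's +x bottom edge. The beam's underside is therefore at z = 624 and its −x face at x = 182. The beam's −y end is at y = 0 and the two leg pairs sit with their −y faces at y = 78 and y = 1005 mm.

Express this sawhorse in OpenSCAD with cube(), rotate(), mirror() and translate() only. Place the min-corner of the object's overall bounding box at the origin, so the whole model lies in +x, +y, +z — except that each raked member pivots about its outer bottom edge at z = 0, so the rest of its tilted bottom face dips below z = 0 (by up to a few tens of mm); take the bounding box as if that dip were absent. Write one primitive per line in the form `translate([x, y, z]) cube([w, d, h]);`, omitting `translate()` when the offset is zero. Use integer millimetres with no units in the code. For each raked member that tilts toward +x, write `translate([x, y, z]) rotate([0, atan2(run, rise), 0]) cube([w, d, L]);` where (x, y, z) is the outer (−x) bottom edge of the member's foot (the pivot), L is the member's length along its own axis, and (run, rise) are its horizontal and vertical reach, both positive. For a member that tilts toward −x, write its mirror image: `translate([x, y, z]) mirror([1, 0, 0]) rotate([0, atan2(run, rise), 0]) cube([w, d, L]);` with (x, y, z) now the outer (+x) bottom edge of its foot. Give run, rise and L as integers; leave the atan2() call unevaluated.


translate([182, 0, 624]) cube([68, 1125, 85]);
translate([0, 78, 0]) rotate([0, atan2(182, 624), 0]) cube([27, 42, 650]);
translate([432, 78, 0]) mirror([1, 0, 0]) rotate([0, atan2(182, 624), 0]) cube([27, 42, 650]);
translate([0, 1005, 0]) rotate([0, atan2(182, 624), 0]) cube([27, 42, 650]);
translate([432, 1005, 0]) mirror([1, 0, 0]) rotate([0, atan2(182, 624), 0]) cube([27, 42, 650]);


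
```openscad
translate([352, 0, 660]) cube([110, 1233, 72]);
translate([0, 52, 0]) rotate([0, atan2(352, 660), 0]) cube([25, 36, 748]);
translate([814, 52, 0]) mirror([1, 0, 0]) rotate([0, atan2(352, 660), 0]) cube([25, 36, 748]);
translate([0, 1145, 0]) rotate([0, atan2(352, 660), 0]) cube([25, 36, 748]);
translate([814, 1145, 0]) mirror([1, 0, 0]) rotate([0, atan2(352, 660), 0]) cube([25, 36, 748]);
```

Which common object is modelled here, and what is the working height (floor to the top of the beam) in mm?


A sawhorse. The overall height is 732 mm.

A beam across two mirrored pairs of raked legs — a sawhorse. The beam's underside is at z = 660 (matching the legs' vertical rise in atan2(352, 660)) and the beam is 72 mm tall, so its top is at 660 + 72 = 732 mm. The raked legs top out at the beam's underside, so that is the highest point.


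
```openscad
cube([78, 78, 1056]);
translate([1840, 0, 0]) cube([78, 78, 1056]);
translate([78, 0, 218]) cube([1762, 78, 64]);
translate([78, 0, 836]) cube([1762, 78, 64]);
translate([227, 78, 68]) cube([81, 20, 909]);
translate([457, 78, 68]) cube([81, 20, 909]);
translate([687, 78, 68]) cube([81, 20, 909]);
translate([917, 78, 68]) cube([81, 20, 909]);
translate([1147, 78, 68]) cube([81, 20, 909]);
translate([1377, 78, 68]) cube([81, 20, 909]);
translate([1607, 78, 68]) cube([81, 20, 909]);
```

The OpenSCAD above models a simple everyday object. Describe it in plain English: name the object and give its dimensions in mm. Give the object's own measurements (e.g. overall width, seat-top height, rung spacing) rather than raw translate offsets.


A fence section. Two 78×78 mm posts, 1056 mm tall, stand on the floor with a clear span of 1762 mm between their inner faces. Two horizontal rails of 78×64 mm section span the gap between the posts with their undersides at z = 218 mm and z = 836 mm, flush with the posts' −y face. 7 pickets, each 81 mm wide, 20 mm thick and 909 mm tall, are fixed to the +y face of the rails with their bottoms at z = 68 mm, spaced across the span with a 149 mm gap after the −x post and between neighbouring pickets, with 152 mm left before the +x post.


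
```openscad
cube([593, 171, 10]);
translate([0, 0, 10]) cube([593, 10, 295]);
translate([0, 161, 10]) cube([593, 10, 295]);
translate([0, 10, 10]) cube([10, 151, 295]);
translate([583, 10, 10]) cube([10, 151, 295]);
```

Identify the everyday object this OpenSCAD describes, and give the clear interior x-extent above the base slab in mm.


An open box. The internal width is 573 mm.

A 593×171 base slab with four walls standing on it — an open box. The base is 593 mm wide and the walls are 10 mm thick, so the internal width is 593 − 2 × 10 = 573 mm.


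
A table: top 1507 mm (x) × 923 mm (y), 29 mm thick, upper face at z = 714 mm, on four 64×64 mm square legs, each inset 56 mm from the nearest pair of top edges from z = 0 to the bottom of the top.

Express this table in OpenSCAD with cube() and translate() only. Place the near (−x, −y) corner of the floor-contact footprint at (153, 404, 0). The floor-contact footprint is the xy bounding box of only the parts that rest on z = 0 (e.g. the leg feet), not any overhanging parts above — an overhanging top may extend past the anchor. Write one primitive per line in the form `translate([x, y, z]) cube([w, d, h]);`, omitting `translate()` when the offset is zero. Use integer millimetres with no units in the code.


// leg_h = 714 - 29 = 685
translate([97, 348, 685]) cube([1507, 923, 29]);
translate([153, 404, 0]) cube([64, 64, 685]);
translate([1484, 404, 0]) cube([64, 64, 685]);
translate([153, 1151, 0]) cube([64, 64, 685]);
translate([1484, 1151, 0]) cube([64, 64, 685]);


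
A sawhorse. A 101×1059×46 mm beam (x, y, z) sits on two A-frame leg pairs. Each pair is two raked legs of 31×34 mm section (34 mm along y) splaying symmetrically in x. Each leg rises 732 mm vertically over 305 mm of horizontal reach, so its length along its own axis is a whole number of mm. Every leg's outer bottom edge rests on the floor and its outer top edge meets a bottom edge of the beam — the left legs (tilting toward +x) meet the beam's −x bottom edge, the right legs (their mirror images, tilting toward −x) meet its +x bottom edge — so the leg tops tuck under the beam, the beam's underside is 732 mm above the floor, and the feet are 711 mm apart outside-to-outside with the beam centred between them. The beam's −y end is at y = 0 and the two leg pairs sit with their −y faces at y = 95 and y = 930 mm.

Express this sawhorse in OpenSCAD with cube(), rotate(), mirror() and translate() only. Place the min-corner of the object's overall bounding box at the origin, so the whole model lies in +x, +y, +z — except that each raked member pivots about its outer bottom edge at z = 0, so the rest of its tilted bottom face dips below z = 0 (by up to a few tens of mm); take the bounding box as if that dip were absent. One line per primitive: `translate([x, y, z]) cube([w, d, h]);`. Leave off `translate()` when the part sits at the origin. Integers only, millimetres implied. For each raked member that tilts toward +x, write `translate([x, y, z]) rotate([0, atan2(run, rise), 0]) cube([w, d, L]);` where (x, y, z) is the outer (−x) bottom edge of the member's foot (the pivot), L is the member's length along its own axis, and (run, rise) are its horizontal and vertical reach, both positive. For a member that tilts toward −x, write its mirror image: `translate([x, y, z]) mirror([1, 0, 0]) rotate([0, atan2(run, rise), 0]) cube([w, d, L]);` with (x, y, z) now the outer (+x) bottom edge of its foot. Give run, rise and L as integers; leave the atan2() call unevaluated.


// leg length = √(305² + 732²) = 793
// right-leg outer foot x = 2·305 + 101 = 711
// beam min-corner = (305, 0, 732)
translate([305, 0, 732]) cube([101, 1059, 46]);
translate([0, 95, 0]) rotate([0, atan2(305, 732), 0]) cube([31, 34, 793]);
translate([711, 95, 0]) mirror([1, 0, 0]) rotate([0, atan2(305, 732), 0]) cube([31, 34, 793]);
translate([0, 930, 0]) rotate([0, atan2(305, 732), 0]) cube([31, 34, 793]);
translate([711, 930, 0]) mirror([1, 0, 0]) rotate([0, atan2(305, 732), 0]) cube([31, 34, 793]);


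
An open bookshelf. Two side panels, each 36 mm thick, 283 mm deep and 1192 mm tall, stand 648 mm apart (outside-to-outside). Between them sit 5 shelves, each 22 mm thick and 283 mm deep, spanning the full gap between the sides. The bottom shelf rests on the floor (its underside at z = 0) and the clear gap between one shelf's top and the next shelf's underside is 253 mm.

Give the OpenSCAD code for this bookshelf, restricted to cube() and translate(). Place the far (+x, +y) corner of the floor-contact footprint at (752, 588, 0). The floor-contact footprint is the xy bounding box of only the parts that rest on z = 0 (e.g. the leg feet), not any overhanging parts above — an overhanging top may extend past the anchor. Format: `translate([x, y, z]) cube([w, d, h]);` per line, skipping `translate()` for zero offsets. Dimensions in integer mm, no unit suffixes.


translate([104, 305, 0]) cube([36, 283, 1192]);
translate([716, 305, 0]) cube([36, 283, 1192]);
translate([140, 305, 0]) cube([576, 283, 22]);
translate([140, 305, 275]) cube([576, 283, 22]);
translate([140, 305, 550]) cube([576, 283, 22]);
translate([140, 305, 825]) cube([576, 283, 22]);
translate([140, 305, 1100]) cube([576, 283, 22]);


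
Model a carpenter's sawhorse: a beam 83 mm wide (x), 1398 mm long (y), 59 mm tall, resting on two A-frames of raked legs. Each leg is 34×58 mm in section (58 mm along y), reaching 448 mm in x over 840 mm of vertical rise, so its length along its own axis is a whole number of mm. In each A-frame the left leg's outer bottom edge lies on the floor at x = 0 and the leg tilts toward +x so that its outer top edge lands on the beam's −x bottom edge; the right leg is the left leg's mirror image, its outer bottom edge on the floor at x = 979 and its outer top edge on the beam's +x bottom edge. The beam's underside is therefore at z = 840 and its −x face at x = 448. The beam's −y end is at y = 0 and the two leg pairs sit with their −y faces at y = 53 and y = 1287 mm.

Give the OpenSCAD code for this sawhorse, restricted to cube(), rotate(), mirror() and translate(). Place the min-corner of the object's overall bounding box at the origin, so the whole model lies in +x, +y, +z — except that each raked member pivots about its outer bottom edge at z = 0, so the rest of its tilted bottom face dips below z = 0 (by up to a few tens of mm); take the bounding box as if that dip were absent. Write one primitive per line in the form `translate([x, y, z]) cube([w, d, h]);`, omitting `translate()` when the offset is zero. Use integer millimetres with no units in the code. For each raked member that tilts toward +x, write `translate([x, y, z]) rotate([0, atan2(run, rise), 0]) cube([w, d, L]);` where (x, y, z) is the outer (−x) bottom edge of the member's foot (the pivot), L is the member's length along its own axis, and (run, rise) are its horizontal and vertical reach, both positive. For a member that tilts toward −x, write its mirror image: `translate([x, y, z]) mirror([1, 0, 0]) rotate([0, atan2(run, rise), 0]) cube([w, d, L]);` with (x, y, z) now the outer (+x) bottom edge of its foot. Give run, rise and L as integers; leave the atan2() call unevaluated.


translate([448, 0, 840]) cube([83, 1398, 59]);
translate([0, 53, 0]) rotate([0, atan2(448, 840), 0]) cube([34, 58, 952]);
translate([979, 53, 0]) mirror([1, 0, 0]) rotate([0, atan2(448, 840), 0]) cube([34, 58, 952]);
translate([0, 1287, 0]) rotate([0, atan2(448, 840), 0]) cube([34, 58, 952]);
translate([979, 1287, 0]) mirror([1, 0, 0]) rotate([0, atan2(448, 840), 0]) cube([34, 58, 952]);


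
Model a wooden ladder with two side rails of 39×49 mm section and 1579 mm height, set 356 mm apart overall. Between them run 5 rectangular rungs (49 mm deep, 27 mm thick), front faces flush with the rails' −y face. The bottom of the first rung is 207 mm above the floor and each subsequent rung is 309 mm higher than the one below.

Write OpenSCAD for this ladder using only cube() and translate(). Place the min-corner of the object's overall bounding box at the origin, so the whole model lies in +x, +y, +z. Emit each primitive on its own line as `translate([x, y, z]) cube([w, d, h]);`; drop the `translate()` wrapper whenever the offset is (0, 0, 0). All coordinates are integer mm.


cube([39, 49, 1579]);
translate([317, 0, 0]) cube([39, 49, 1579]);
translate([39, 0, 207]) cube([278, 49, 27]);
translate([39, 0, 516]) cube([278, 49, 27]);
translate([39, 0, 825]) cube([278, 49, 27]);
translate([39, 0, 1134]) cube([278, 49, 27]);
translate([39, 0, 1443]) cube([278, 49, 27]);


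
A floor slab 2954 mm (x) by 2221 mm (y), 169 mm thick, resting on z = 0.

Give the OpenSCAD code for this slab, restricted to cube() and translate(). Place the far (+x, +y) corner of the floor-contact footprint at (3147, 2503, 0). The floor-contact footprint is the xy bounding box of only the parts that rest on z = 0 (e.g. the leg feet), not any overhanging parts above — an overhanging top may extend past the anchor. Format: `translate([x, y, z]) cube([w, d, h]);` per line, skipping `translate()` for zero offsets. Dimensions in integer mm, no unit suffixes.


translate([193, 282, 0]) cube([2954, 2221, 169]);


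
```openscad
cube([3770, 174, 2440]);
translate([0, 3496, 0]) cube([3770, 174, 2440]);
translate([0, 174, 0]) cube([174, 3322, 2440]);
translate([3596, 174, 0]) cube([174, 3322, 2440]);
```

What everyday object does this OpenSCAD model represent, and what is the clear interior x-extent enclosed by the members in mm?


A house (or room) frame. The interior width is 3422 mm.

Four 2440 mm walls enclosing a rectangle with no floor or roof — a room or house frame. Outside width is 3770 mm and wall thickness is 174 mm, so the interior width is 3770 − 2 × 174 = 3422 mm.


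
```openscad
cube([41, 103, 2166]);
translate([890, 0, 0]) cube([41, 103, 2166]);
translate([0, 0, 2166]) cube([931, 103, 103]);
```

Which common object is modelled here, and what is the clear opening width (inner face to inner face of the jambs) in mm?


A door frame. The clear opening width is 849 mm.

Two 2166 mm tall posts with a header on top — a door frame. The left jamb is 41 mm wide at x = 0; the right jamb starts at x = 890. The clear opening is 890 − 41 = 849 mm.


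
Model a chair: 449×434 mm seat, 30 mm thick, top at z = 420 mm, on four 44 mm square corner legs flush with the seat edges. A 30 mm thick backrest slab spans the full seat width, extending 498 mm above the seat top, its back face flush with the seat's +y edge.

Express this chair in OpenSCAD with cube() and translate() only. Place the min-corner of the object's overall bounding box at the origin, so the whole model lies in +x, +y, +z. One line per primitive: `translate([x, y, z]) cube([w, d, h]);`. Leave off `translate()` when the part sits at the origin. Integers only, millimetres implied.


// leg_h = 420 - 30 = 390
translate([0, 0, 390]) cube([449, 434, 30]);
cube([44, 44, 390]);
translate([405, 0, 0]) cube([44, 44, 390]);
translate([0, 390, 0]) cube([44, 44, 390]);
translate([405, 390, 0]) cube([44, 44, 390]);
translate([0, 404, 420]) cube([449, 30, 498]);


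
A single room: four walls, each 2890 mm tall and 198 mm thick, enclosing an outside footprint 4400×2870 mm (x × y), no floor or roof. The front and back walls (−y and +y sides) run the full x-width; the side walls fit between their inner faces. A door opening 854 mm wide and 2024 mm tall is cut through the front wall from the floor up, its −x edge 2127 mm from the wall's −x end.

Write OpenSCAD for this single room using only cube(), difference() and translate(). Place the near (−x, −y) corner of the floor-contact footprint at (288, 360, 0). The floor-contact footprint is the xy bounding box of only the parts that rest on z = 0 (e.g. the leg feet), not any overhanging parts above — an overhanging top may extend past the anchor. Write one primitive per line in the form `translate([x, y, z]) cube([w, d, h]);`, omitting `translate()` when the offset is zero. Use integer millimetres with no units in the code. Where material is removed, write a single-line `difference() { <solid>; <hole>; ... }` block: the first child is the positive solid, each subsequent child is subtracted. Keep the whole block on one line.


difference() { translate([288, 360, 0]) cube([4400, 198, 2890]); translate([2415, 360, 0]) cube([854, 198, 2024]); }
translate([288, 3032, 0]) cube([4400, 198, 2890]);
translate([288, 558, 0]) cube([198, 2474, 2890]);
translate([4490, 558, 0]) cube([198, 2474, 2890]);


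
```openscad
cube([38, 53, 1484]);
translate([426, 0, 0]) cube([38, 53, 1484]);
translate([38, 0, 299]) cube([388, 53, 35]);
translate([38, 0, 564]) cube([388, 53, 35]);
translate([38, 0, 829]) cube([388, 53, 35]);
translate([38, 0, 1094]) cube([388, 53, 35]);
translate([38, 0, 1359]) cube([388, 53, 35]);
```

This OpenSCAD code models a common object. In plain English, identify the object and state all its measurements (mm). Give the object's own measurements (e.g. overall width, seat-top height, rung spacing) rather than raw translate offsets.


A straight ladder. Two 38×53 mm vertical rails, 1484 mm tall, stand 464 mm apart (outside-to-outside) with their front faces coplanar on the −y side. 5 rungs, each 53 mm deep and 35 mm tall, span between the inner faces of the rails, front faces flush with the rails. The lowest rung's underside is at z = 299 mm and rungs are spaced 265 mm apart (underside to underside).


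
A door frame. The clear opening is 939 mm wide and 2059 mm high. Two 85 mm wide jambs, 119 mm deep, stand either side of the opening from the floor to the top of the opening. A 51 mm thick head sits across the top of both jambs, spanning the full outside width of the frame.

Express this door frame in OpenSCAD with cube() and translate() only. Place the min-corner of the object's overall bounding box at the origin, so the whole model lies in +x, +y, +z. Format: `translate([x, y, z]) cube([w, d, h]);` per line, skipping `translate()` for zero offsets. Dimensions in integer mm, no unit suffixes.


cube([85, 119, 2059]);
translate([1024, 0, 0]) cube([85, 119, 2059]);
translate([0, 0, 2059]) cube([1109, 119, 51]);


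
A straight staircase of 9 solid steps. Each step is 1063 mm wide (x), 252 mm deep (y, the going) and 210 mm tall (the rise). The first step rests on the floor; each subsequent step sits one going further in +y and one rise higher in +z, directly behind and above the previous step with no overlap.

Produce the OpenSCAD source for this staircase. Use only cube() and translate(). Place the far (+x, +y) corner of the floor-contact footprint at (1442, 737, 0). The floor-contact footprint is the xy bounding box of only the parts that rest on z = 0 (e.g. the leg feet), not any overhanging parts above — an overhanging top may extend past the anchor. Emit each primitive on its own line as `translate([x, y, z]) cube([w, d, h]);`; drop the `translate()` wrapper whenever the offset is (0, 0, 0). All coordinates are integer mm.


translate([379, 485, 0]) cube([1063, 252, 210]);
translate([379, 737, 210]) cube([1063, 252, 210]);
translate([379, 989, 420]) cube([1063, 252, 210]);
translate([379, 1241, 630]) cube([1063, 252, 210]);
translate([379, 1493, 840]) cube([1063, 252, 210]);
translate([379, 1745, 1050]) cube([1063, 252, 210]);
translate([379, 1997, 1260]) cube([1063, 252, 210]);
translate([379, 2249, 1470]) cube([1063, 252, 210]);
translate([379, 2501, 1680]) cube([1063, 252, 210]);


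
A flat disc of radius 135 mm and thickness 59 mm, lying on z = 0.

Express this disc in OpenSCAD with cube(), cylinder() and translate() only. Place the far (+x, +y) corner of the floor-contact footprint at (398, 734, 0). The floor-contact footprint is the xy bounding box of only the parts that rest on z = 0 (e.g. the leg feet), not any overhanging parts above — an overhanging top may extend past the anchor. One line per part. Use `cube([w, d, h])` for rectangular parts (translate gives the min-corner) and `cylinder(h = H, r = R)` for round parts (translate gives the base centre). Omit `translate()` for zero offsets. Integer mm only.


translate([263, 599, 0]) cylinder(h = 59, r = 135);


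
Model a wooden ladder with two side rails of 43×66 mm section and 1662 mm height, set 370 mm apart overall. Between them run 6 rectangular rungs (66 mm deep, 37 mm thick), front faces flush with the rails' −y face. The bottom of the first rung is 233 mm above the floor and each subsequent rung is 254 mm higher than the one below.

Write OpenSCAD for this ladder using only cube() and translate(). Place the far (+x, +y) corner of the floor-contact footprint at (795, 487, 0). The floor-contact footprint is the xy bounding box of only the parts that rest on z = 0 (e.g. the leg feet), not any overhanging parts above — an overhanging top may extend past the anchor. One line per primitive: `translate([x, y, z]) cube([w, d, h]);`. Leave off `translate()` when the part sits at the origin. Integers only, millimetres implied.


translate([425, 421, 0]) cube([43, 66, 1662]);
translate([752, 421, 0]) cube([43, 66, 1662]);
translate([468, 421, 233]) cube([284, 66, 37]);
translate([468, 421, 487]) cube([284, 66, 37]);
translate([468, 421, 741]) cube([284, 66, 37]);
translate([468, 421, 995]) cube([284, 66, 37]);
translate([468, 421, 1249]) cube([284, 66, 37]);
translate([468, 421, 1503]) cube([284, 66, 37]);


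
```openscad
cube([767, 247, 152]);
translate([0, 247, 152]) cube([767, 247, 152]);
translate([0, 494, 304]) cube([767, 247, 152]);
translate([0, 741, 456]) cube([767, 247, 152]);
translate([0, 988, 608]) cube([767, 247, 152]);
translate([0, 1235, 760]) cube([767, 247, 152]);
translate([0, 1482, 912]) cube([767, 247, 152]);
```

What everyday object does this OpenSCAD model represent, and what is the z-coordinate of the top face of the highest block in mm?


A staircase. The total rise is 1064 mm.

7 identical blocks, each offset up and back from the previous — a staircase. Each step is 152 mm tall and there are 7 of them, so the total rise is 7 × 152 = 1064 mm.


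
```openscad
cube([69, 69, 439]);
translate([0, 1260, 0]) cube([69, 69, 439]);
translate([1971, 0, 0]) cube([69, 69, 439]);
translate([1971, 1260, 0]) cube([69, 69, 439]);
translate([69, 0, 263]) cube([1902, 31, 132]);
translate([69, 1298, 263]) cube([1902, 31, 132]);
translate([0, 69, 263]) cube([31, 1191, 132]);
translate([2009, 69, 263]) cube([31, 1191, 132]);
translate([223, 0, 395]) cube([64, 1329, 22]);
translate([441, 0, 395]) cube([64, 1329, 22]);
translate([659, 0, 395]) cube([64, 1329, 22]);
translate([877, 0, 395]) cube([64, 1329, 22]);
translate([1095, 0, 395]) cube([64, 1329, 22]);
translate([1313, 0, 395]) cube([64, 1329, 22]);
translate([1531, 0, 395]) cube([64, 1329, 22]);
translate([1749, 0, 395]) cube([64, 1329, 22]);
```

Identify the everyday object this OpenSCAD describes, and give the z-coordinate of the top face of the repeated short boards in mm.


A bed frame. The slat-top height is 417 mm.

Four posts, four rails, and a row of slats — a bed frame. Slats sit on the rails at z = 263 + 132 = 395; with slat thickness 22, the top is 417 mm.


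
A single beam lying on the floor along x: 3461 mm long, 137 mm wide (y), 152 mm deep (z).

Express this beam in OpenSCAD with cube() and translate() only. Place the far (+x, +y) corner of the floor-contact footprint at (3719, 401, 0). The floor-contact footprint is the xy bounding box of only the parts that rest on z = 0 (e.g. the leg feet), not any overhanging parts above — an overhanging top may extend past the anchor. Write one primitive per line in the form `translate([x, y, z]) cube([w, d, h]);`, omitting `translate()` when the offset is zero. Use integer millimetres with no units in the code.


translate([258, 264, 0]) cube([3461, 137, 152]);
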